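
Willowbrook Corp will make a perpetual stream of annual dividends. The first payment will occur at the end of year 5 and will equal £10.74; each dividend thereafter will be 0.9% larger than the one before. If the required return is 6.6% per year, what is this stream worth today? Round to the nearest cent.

£145.92

Value at end of year 4: C₁ / (r − g) = £10.74 / (0.066 − 0.009) = £188.4211
Discount to today: PV = £188.4211 / (1 + 0.066)^4 = £188.4211 / 1.291305 = £145.92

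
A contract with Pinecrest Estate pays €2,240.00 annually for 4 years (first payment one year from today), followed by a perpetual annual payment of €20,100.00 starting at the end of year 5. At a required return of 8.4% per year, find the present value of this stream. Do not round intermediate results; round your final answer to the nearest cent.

€180654.01

PV of 4-year annuity: €2,240.00 × [1 − (1+0.084)^−4] / 0.084 = 7353.58382
Perpetuity value at year 4: €20,100.00 / 0.084 = 239285.71429
PV of perpetuity: 239285.71429 / (1+0.084)^4 = 173300.43090
Total PV = 7353.58382 + 173300.43090 = 180654.01472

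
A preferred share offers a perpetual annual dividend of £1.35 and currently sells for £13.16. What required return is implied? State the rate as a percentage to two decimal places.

P = C/r ⇒ r = C/P = £1.35/£13.16 = 0.102584

10.26%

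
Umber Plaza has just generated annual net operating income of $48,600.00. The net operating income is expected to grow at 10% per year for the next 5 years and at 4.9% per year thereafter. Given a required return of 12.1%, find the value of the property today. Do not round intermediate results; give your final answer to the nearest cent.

D_1 = 53460.00000
D_2 = 58806.00000
D_3 = 64686.60000
D_4 = 71155.26000
D_5 = 78270.78600
Terminal value at year 5: TV = D_5×(1+g_2)/(r−g_2) = 82106.05451/0.072 = 1140361.86825
P_0 = D_1/(1+r)^1 + D_2/(1+r)^2 + D_3/(1+r)^3 + D_4/(1+r)^4 + D_5/(1+r)^5 + TV/(1+r)^5
    = 47689.56289 + 46796.18125 + 45919.53557 + 45059.31233 + 44215.20390 + 644190.95676 = 873870.75270

$873870.75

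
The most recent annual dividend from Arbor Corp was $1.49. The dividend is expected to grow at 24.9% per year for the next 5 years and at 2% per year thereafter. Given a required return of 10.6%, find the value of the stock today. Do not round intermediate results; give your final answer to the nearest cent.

D_1 = 1.86101
D_2 = 2.32440
D_3 = 2.90318
D_4 = 3.62607
D_5 = 4.52896
Terminal value at year 5: TV = D_5×(1+g_2)/(r−g_2) = 4.61954/0.086 = 53.71557
P_0 = D_1/(1+r)^1 + D_2/(1+r)^2 + D_3/(1+r)^3 + D_4/(1+r)^4 + D_5/(1+r)^5 + TV/(1+r)^5
    = 1.68265 + 1.90021 + 2.14589 + 2.42335 + 2.73667 + 32.45821 = 43.34698

$43.35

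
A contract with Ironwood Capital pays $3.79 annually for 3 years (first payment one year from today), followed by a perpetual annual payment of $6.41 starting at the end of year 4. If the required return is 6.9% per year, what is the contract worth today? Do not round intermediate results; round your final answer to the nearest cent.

$86.01

PV of 3-year annuity: $3.79 × [1 − (1+0.069)^−3] / 0.069 = 9.96436
Perpetuity value at year 3: $6.41 / 0.069 = 92.89855
PV of perpetuity: 92.89855 / (1+0.069)^3 = 76.04590
Total PV = 9.96436 + 76.04590 = 86.01026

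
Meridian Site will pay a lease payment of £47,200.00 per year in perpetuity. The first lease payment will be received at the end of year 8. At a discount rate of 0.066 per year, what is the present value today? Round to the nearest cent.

£457190.96

Value at end of year 7: C / r = £47,200.00 / 0.066 = £715,151.5152
Discount to today: PV = £715,151.5152 / (1 + 0.066)^7 = £715,151.5152 / 1.564229 = £457,190.96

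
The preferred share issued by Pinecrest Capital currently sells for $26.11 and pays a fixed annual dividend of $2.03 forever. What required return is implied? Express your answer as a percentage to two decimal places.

P = C/r ⇒ r = C/P = $2.03/$26.11 = 0.077748

7.77%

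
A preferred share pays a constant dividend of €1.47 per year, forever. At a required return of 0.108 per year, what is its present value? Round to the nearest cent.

€13.61

Level perpetuity: PV = C / r = €1.47 / 0.108 = €13.61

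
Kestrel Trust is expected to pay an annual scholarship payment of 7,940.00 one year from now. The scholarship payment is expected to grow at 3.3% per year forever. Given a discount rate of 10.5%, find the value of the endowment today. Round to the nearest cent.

Growing perpetuity: P = D₁ / (r − g) = 7,940.0000 / (0.105 − 0.033) = 110,277.78

110277.78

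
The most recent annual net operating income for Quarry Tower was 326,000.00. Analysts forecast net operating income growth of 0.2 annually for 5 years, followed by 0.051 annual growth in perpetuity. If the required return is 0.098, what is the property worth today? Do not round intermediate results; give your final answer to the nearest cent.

D_1 = 391200.00000
D_2 = 469440.00000
D_3 = 563328.00000
D_4 = 675993.60000
D_5 = 811192.32000
Terminal value at year 5: TV = D_5×(1+g_2)/(r−g_2) = 852563.12832/0.047 = 18139641.02809
P_0 = D_1/(1+r)^1 + D_2/(1+r)^2 + D_3/(1+r)^3 + D_4/(1+r)^4 + D_5/(1+r)^5 + TV/(1+r)^5
    = 356284.15301 + 389381.58798 + 425553.64807 + 465085.95417 + 508290.66030 + 11366244.33991 = 13510840.34345

13510840.34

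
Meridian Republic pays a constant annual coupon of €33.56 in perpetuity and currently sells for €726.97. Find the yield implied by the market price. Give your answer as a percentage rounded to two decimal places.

P = C/r ⇒ r = C/P = €33.56/€726.97 = 0.046164

4.62%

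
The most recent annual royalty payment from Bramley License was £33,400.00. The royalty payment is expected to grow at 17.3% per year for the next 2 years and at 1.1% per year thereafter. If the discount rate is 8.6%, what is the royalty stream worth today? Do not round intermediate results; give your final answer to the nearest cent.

£600299.49

D_1 = 39178.20000
D_2 = 45956.02860
Terminal value at year 2: TV = D_2×(1+g_2)/(r−g_2) = 46461.54491/0.075 = 619487.26553
P_0 = D_1/(1+r)^1 + D_2/(1+r)^2 + TV/(1+r)^2
    = 36075.69061 + 38965.73212 + 525258.06898 = 600299.49171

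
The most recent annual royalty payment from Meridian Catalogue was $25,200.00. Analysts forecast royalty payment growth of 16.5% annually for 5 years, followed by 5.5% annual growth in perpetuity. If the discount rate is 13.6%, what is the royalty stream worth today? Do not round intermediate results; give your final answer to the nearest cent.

D_1 = 29358.00000
D_2 = 34202.07000
D_3 = 39845.41155
D_4 = 46419.90446
D_5 = 54079.18869
Terminal value at year 5: TV = D_5×(1+g_2)/(r−g_2) = 57053.54407/0.081 = 704364.74159
P_0 = D_1/(1+r)^1 + D_2/(1+r)^2 + D_3/(1+r)^3 + D_4/(1+r)^4 + D_5/(1+r)^5 + TV/(1+r)^5
    = 25843.30986 + 26503.04224 + 27179.61638 + 27873.46222 + 28585.02068 + 372311.07180 = 508295.52318

$508295.52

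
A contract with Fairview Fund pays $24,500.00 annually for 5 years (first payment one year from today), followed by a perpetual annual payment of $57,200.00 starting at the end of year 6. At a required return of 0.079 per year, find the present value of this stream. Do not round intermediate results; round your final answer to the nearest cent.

PV of 5-year annuity: $24,500.00 × [1 − (1+0.079)^−5] / 0.079 = 98079.75945
Perpetuity value at year 5: $57,200.00 / 0.079 = 724050.63291
PV of perpetuity: 724050.63291 / (1+0.079)^5 = 495064.41901
Total PV = 98079.75945 + 495064.41901 = 593144.17846

$593144.18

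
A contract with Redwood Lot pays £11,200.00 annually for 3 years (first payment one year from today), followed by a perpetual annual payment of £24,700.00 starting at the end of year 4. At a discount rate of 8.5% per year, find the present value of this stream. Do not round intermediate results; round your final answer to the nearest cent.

PV of 3-year annuity: £11,200.00 × [1 − (1+0.085)^−3] / 0.085 = 28605.05056
Perpetuity value at year 3: £24,700.00 / 0.085 = 290588.23529
PV of perpetuity: 290588.23529 / (1+0.085)^3 = 227503.88272
Total PV = 28605.05056 + 227503.88272 = 256108.93328

£256108.93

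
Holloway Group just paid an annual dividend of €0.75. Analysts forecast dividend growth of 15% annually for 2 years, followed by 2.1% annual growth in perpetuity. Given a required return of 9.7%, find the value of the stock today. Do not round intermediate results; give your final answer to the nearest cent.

D_1 = 0.86250
D_2 = 0.99187
Terminal value at year 2: TV = D_2×(1+g_2)/(r−g_2) = 1.01270/0.076 = 13.32506
P_0 = D_1/(1+r)^1 + D_2/(1+r)^2 + TV/(1+r)^2
    = 0.78624 + 0.82422 + 11.07276 = 12.68321

€12.68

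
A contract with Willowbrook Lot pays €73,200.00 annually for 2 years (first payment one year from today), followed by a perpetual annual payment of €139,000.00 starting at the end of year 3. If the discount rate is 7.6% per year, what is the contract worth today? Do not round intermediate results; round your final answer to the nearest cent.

PV of 2-year annuity: €73,200.00 × [1 − (1+0.076)^−2] / 0.076 = 131254.40500
Perpetuity value at year 2: €139,000.00 / 0.076 = 1828947.36842
PV of perpetuity: 1828947.36842 / (1+0.076)^2 = 1579707.44636
Total PV = 131254.40500 + 1579707.44636 = 1710961.85136

€1710961.85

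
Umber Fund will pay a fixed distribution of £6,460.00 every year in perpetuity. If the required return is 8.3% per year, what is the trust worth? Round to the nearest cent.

Level perpetuity: PV = C / r = £6,460.00 / 0.083 = £77,831.33

£77831.33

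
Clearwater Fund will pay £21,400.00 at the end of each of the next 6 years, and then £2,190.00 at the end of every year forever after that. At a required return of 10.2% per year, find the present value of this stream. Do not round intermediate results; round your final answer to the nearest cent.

£104647.06

PV of 6-year annuity: £21,400.00 × [1 − (1+0.102)^−6] / 0.102 = 92658.84664
Perpetuity value at year 6: £2,190.00 / 0.102 = 21470.58824
PV of perpetuity: 21470.58824 / (1+0.102)^6 = 11988.21094
Total PV = 92658.84664 + 11988.21094 = 104647.05758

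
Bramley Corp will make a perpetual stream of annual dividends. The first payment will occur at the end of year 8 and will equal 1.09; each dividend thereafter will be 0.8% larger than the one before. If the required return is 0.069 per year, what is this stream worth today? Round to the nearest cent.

11.20

Value at end of year 7: C₁ / (r − g) = 1.09 / (0.069 − 0.008) = 17.8689
Discount to today: PV = 17.8689 / (1 + 0.069)^7 = 17.8689 / 1.595306 = 11.20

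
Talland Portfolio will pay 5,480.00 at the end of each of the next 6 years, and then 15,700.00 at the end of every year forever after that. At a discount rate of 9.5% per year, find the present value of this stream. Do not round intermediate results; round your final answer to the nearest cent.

120092.54

PV of 6-year annuity: 5,480.00 × [1 − (1+0.095)^−6] / 0.095 = 24220.64306
Perpetuity value at year 6: 15,700.00 / 0.095 = 165263.15789
PV of perpetuity: 165263.15789 / (1+0.095)^6 = 95871.89949
Total PV = 24220.64306 + 95871.89949 = 120092.54255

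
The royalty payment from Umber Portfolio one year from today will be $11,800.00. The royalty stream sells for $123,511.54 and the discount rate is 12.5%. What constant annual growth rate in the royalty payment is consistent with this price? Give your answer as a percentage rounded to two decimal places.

P = D₁/(r−g) ⇒ g = r − D₁/P = 0.125 − $11,800.00/$123,511.54 = 0.029462

2.95%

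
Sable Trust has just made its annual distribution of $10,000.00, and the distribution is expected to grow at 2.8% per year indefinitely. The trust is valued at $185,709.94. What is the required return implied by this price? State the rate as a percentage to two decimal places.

D₁ = $10,000.00 × 1.028 = $10,280.0000
P = D₁/(r − g) ⇒ r = D₁/P + g = $10,280.0000/$185,709.94 + 0.028 = 0.055355 + 0.028 = 0.083355

8.34%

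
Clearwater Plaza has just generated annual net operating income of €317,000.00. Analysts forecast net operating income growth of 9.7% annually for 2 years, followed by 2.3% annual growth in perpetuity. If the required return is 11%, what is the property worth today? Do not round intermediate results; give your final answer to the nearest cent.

D_1 = 347749.00000
D_2 = 381480.65300
Terminal value at year 2: TV = D_2×(1+g_2)/(r−g_2) = 390254.70802/0.087 = 4485686.29907
P_0 = D_1/(1+r)^1 + D_2/(1+r)^2 + TV/(1+r)^2
    = 313287.38739 + 309618.25582 + 3640683.62882 = 4263589.27203

€4263589.27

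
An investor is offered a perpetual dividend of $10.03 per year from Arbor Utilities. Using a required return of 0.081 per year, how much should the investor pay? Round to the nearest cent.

$123.83

Level perpetuity: PV = C / r = $10.03 / 0.081 = $123.83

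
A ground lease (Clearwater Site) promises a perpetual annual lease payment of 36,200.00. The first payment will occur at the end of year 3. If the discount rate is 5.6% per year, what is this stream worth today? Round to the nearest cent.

Value at end of year 2: C / r = 36,200.00 / 0.056 = 646,428.5714
Discount to today: PV = 646,428.5714 / (1 + 0.056)^2 = 646,428.5714 / 1.115136 = 579,685.86

579685.86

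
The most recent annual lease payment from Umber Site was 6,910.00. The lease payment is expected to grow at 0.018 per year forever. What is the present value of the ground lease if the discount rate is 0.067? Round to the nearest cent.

143558.78

D₁ = D₀ × (1 + g) = 6,910.00 × 1.018 = 7,034.3800
Growing perpetuity: P = D₁ / (r − g) = 7,034.3800 / (0.067 − 0.018) = 143,558.78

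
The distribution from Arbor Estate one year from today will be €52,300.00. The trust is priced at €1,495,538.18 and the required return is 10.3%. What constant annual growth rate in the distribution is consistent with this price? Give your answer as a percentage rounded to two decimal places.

P = D₁/(r−g) ⇒ g = r − D₁/P = 0.103 − €52,300.00/€1,495,538.18 = 0.068029

6.80%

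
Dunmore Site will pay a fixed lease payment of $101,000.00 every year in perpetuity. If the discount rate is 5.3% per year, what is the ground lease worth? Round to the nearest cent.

$1905660.38

Level perpetuity: PV = C / r = $101,000.00 / 0.053 = $1,905,660.38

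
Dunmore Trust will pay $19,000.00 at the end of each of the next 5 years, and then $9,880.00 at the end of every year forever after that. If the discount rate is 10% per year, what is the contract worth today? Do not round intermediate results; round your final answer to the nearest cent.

$133371.98

PV of 5-year annuity: $19,000.00 × [1 − (1+0.1)^−5] / 0.1 = 72024.94862
Perpetuity value at year 5: $9,880.00 / 0.1 = 98800.00000
PV of perpetuity: 98800.00000 / (1+0.1)^5 = 61347.02672
Total PV = 72024.94862 + 61347.02672 = 133371.97534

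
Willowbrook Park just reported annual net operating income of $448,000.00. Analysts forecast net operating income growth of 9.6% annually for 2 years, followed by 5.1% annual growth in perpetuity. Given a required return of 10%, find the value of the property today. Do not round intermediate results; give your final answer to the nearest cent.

D_1 = 491008.00000
D_2 = 538144.76800
Terminal value at year 2: TV = D_2×(1+g_2)/(r−g_2) = 565590.15117/0.049 = 11542656.14629
P_0 = D_1/(1+r)^1 + D_2/(1+r)^2 + TV/(1+r)^2
    = 446370.90909 + 444747.74215 + 9539385.24486 = 10430503.89610

$10430503.90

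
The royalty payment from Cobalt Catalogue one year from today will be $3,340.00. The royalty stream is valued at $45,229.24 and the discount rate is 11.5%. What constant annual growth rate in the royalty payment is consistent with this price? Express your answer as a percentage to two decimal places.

P = D₁/(r−g) ⇒ g = r − D₁/P = 0.115 − $3,340.00/$45,229.24 = 0.041154

4.12%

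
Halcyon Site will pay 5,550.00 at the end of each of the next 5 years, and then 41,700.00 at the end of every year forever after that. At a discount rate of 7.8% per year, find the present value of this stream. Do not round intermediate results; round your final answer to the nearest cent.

PV of 5-year annuity: 5,550.00 × [1 − (1+0.078)^−5] / 0.078 = 22276.84227
Perpetuity value at year 5: 41,700.00 / 0.078 = 534615.38462
PV of perpetuity: 534615.38462 / (1+0.078)^5 = 367238.02917
Total PV = 22276.84227 + 367238.02917 = 389514.87144

389514.87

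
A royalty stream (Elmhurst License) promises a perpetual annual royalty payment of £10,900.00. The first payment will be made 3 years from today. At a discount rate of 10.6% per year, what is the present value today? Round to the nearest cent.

Value at end of year 2: C / r = £10,900.00 / 0.106 = £102,830.1887
Discount to today: PV = £102,830.1887 / (1 + 0.106)^2 = £102,830.1887 / 1.223236 = £84,064.06

£84064.06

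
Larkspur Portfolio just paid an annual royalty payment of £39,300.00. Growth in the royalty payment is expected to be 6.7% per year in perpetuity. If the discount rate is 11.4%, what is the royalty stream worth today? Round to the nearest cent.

£892193.62

D₁ = D₀ × (1 + g) = £39,300.00 × 1.067 = £41,933.1000
Growing perpetuity: P = D₁ / (r − g) = £41,933.1000 / (0.114 − 0.067) = £892,193.62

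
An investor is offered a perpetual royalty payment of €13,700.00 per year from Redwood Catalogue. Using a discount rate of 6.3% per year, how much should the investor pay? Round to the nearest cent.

Level perpetuity: PV = C / r = €13,700.00 / 0.063 = €217,460.32

€217460.32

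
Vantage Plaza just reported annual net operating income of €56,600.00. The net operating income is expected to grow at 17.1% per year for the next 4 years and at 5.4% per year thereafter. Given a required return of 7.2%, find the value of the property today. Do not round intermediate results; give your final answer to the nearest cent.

D_1 = 66278.60000
D_2 = 77612.24060
D_3 = 90883.93374
D_4 = 106425.08641
Terminal value at year 4: TV = D_4×(1+g_2)/(r−g_2) = 112172.04108/0.018 = 6231780.05994
P_0 = D_1/(1+r)^1 + D_2/(1+r)^2 + D_3/(1+r)^3 + D_4/(1+r)^4 + TV/(1+r)^4
    = 61827.05224 + 67536.82665 + 73773.90299 + 80586.97799 + 4718815.26683 = 5002540.02670

€5002540.03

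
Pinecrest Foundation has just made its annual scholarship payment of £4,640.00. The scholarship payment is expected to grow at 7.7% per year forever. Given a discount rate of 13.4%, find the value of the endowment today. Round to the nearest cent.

D₁ = D₀ × (1 + g) = £4,640.00 × 1.077 = £4,997.2800
Growing perpetuity: P = D₁ / (r − g) = £4,997.2800 / (0.134 − 0.077) = £87,671.58

£87671.58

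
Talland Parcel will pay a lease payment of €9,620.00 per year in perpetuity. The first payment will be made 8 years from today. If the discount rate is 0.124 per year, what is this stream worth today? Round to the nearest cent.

€34228.61

Value at end of year 7: C / r = €9,620.00 / 0.124 = €77,580.6452
Discount to today: PV = €77,580.6452 / (1 + 0.124)^7 = €77,580.6452 / 2.266544 = €34,228.61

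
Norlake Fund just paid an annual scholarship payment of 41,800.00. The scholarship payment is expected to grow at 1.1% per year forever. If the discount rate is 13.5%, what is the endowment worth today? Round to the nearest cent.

D₁ = D₀ × (1 + g) = 41,800.00 × 1.011 = 42,259.8000
Growing perpetuity: P = D₁ / (r − g) = 42,259.8000 / (0.135 − 0.011) = 340,804.84

340804.84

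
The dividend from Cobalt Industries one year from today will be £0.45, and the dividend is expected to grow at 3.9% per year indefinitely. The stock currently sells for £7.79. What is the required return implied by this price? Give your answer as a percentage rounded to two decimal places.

9.68%

P = D₁/(r − g) ⇒ r = D₁/P + g = £0.4500/£7.79 + 0.039 = 0.057766 + 0.039 = 0.096766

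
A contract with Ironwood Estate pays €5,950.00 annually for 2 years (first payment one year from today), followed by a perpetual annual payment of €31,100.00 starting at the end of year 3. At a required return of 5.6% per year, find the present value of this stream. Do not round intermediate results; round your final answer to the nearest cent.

€508987.55

PV of 2-year annuity: €5,950.00 × [1 − (1+0.056)^−2] / 0.056 = 10970.14176
Perpetuity value at year 2: €31,100.00 / 0.056 = 555357.14286
PV of perpetuity: 555357.14286 / (1+0.056)^2 = 498017.41030
Total PV = 10970.14176 + 498017.41030 = 508987.55206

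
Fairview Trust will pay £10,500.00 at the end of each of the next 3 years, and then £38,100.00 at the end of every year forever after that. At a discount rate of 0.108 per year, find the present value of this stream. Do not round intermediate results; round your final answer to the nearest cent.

PV of 3-year annuity: £10,500.00 × [1 − (1+0.108)^−3] / 0.108 = 25748.52264
Perpetuity value at year 3: £38,100.00 / 0.108 = 352777.77778
PV of perpetuity: 352777.77778 / (1+0.108)^3 = 259347.42421
Total PV = 25748.52264 + 259347.42421 = 285095.94684

£285095.95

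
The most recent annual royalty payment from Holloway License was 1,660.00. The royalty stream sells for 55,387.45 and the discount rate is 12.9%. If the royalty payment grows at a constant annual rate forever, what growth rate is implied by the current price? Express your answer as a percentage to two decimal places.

P = D₀(1+g)/(r−g) ⇒ P(r−g) = D₀(1+g) ⇒ g(P+D₀) = P·r − D₀
g = (P·r − D₀)/(P + D₀) = (55,387.45×0.129 − 1,660.00) / (55,387.45 + 1,660.00) = 0.096148

9.61%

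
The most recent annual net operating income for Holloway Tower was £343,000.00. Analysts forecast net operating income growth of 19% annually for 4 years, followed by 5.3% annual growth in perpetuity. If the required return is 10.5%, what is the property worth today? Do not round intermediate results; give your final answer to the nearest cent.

£10999322.22

D_1 = 408170.00000
D_2 = 485722.30000
D_3 = 578009.53700
D_4 = 687831.34903
Terminal value at year 4: TV = D_4×(1+g_2)/(r−g_2) = 724286.41053/0.052 = 13928584.81786
P_0 = D_1/(1+r)^1 + D_2/(1+r)^2 + D_3/(1+r)^3 + D_4/(1+r)^4 + TV/(1+r)^4
    = 369384.61538 + 397798.81657 + 428398.72553 + 461352.47365 + 9342387.59147 = 10999322.22261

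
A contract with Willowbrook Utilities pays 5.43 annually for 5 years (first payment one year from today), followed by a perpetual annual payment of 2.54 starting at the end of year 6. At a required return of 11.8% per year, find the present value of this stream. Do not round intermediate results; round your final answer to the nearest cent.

PV of 5-year annuity: 5.43 × [1 − (1+0.118)^−5] / 0.118 = 19.67131
Perpetuity value at year 5: 2.54 / 0.118 = 21.52542
PV of perpetuity: 21.52542 / (1+0.118)^5 = 12.32374
Total PV = 19.67131 + 12.32374 = 31.99505

32.00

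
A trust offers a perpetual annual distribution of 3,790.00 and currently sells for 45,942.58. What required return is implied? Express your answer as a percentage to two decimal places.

P = C/r ⇒ r = C/P = 3,790.00/45,942.58 = 0.082494

8.25%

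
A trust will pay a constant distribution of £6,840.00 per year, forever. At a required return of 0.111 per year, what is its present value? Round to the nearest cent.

£61621.62

Level perpetuity: PV = C / r = £6,840.00 / 0.111 = £61,621.62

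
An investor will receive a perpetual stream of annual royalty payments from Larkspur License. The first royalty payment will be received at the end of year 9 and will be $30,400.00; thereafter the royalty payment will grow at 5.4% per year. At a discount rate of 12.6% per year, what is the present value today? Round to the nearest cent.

$163393.19

Value at end of year 8: C₁ / (r − g) = $30,400.00 / (0.126 − 0.054) = $422,222.2222
Discount to today: PV = $422,222.2222 / (1 + 0.126)^8 = $422,222.2222 / 2.584087 = $163,393.19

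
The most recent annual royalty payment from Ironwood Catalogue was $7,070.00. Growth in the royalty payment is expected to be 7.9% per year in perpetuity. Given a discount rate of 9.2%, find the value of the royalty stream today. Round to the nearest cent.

D₁ = D₀ × (1 + g) = $7,070.00 × 1.079 = $7,628.5300
Growing perpetuity: P = D₁ / (r − g) = $7,628.5300 / (0.092 − 0.079) = $586,810.00

$586810.00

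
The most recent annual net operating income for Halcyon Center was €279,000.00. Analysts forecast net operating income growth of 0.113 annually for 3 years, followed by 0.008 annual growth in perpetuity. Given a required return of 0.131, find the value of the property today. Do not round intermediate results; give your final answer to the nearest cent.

€2989640.00

D_1 = 310527.00000
D_2 = 345616.55100
D_3 = 384671.22126
Terminal value at year 3: TV = D_3×(1+g_2)/(r−g_2) = 387748.59103/0.123 = 3152427.56937
P_0 = D_1/(1+r)^1 + D_2/(1+r)^2 + D_3/(1+r)^3 + TV/(1+r)^3
    = 274559.68170 + 270190.03159 + 265889.92499 + 2179000.36087 = 2989639.99915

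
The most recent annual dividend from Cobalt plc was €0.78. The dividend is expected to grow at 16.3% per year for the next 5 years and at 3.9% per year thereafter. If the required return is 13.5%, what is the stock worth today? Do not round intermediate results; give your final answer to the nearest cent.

D_1 = 0.90714
D_2 = 1.05500
D_3 = 1.22697
D_4 = 1.42697
D_5 = 1.65956
Terminal value at year 5: TV = D_5×(1+g_2)/(r−g_2) = 1.72428/0.096 = 17.96129
P_0 = D_1/(1+r)^1 + D_2/(1+r)^2 + D_3/(1+r)^3 + D_4/(1+r)^4 + D_5/(1+r)^5 + TV/(1+r)^5
    = 0.79924 + 0.81896 + 0.83916 + 0.85986 + 0.88108 + 9.53582 = 13.73413

€13.73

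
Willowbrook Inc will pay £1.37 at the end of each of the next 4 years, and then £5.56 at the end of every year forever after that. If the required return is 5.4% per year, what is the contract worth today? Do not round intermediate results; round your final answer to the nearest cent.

£88.24

PV of 4-year annuity: £1.37 × [1 − (1+0.054)^−4] / 0.054 = 4.81315
Perpetuity value at year 4: £5.56 / 0.054 = 102.96296
PV of perpetuity: 102.96296 / (1+0.054)^4 = 83.42930
Total PV = 4.81315 + 83.42930 = 88.24245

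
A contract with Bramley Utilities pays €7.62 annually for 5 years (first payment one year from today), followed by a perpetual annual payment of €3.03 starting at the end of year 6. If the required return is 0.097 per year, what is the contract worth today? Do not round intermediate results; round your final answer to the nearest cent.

€48.77

PV of 5-year annuity: €7.62 × [1 − (1+0.097)^−5] / 0.097 = 29.10855
Perpetuity value at year 5: €3.03 / 0.097 = 31.23711
PV of perpetuity: 31.23711 / (1+0.097)^5 = 19.66246
Total PV = 29.10855 + 19.66246 = 48.77100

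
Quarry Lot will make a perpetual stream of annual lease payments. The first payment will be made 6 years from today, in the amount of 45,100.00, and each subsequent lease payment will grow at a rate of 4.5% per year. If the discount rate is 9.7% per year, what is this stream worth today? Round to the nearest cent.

Value at end of year 5: C₁ / (r − g) = 45,100.00 / (0.097 − 0.045) = 867,307.6923
Discount to today: PV = 867,307.6923 / (1 + 0.097)^5 = 867,307.6923 / 1.588668 = 545,933.90

545933.90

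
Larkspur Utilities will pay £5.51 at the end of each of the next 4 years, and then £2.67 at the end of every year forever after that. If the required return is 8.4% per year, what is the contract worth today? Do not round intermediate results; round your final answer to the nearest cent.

PV of 4-year annuity: £5.51 × [1 − (1+0.084)^−4] / 0.084 = 18.08850
Perpetuity value at year 4: £2.67 / 0.084 = 31.78571
PV of perpetuity: 31.78571 / (1+0.084)^4 = 23.02050
Total PV = 18.08850 + 23.02050 = 41.10901

£41.11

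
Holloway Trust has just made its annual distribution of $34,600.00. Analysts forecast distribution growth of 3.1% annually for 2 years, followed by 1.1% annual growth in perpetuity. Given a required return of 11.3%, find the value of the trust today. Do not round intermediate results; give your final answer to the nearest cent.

$356015.85

D_1 = 35672.60000
D_2 = 36778.45060
Terminal value at year 2: TV = D_2×(1+g_2)/(r−g_2) = 37183.01356/0.102 = 364539.34859
P_0 = D_1/(1+r)^1 + D_2/(1+r)^2 + TV/(1+r)^2
    = 32050.85355 + 29689.51483 + 294275.48526 = 356015.85364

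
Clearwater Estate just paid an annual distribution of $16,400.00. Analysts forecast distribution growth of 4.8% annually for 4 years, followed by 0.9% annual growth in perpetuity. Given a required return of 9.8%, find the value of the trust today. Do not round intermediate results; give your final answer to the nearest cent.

$212769.56

D_1 = 17187.20000
D_2 = 18012.18560
D_3 = 18876.77051
D_4 = 19782.85549
Terminal value at year 4: TV = D_4×(1+g_2)/(r−g_2) = 19960.90119/0.089 = 224279.78868
P_0 = D_1/(1+r)^1 + D_2/(1+r)^2 + D_3/(1+r)^3 + D_4/(1+r)^4 + TV/(1+r)^4
    = 15653.18761 + 14940.38308 + 14260.03776 + 13610.67357 + 154305.27674 = 212769.55876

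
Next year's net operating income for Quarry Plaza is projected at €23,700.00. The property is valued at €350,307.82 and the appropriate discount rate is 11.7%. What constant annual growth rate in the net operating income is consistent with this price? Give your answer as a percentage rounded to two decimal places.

P = D₁/(r−g) ⇒ g = r − D₁/P = 0.117 − €23,700.00/€350,307.82 = 0.049345

4.93%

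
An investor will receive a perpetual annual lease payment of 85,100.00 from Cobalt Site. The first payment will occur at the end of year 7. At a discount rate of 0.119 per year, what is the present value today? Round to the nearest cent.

364252.11

Value at end of year 6: C / r = 85,100.00 / 0.119 = 715,126.0504
Discount to today: PV = 715,126.0504 / (1 + 0.119)^6 = 715,126.0504 / 1.963272 = 364,252.11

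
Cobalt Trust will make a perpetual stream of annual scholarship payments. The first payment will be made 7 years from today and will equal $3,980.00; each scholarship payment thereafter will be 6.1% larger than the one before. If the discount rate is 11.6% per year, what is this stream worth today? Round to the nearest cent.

$37457.19

Value at end of year 6: C₁ / (r − g) = $3,980.00 / (0.116 − 0.061) = $72,363.6364
Discount to today: PV = $72,363.6364 / (1 + 0.116)^6 = $72,363.6364 / 1.931902 = $37,457.19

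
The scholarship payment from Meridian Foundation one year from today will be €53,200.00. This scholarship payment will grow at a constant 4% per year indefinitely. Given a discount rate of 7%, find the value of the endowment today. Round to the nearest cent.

Growing perpetuity: P = D₁ / (r − g) = €53,200.0000 / (0.07 − 0.04) = €1,773,333.33

€1773333.33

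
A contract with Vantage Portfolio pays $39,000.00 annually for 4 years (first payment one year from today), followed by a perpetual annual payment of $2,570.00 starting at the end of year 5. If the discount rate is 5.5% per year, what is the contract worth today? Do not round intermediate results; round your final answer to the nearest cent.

PV of 4-year annuity: $39,000.00 × [1 − (1+0.055)^−4] / 0.055 = 136700.85475
Perpetuity value at year 4: $2,570.00 / 0.055 = 46727.27273
PV of perpetuity: 46727.27273 / (1+0.055)^4 = 37719.03691
Total PV = 136700.85475 + 37719.03691 = 174419.89166

$174419.89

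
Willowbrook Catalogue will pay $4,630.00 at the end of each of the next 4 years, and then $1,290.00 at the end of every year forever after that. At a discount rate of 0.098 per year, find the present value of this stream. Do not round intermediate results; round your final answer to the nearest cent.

$23796.62

PV of 4-year annuity: $4,630.00 × [1 − (1+0.098)^−4] / 0.098 = 14740.24341
Perpetuity value at year 4: $1,290.00 / 0.098 = 13163.26531
PV of perpetuity: 13163.26531 / (1+0.098)^4 = 9056.37243
Total PV = 14740.24341 + 9056.37243 = 23796.61584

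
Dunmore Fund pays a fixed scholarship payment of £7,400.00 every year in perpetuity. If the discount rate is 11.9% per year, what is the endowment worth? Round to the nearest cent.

£62184.87

Level perpetuity: PV = C / r = £7,400.00 / 0.119 = £62,184.87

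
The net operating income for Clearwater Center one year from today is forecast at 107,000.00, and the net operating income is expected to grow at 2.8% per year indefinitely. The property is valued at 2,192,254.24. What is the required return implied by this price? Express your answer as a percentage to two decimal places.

7.68%

P = D₁/(r − g) ⇒ r = D₁/P + g = 107,000.0000/2,192,254.24 + 0.028 = 0.048808 + 0.028 = 0.076808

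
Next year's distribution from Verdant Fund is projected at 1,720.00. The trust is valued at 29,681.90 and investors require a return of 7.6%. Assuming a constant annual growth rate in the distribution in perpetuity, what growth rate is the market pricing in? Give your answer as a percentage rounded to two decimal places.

P = D₁/(r−g) ⇒ g = r − D₁/P = 0.076 − 1,720.00/29,681.90 = 0.018052

1.81%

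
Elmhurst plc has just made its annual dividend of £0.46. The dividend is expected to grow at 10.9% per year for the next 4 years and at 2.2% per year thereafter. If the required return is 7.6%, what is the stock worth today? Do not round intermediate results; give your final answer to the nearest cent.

£11.81

D_1 = 0.51014
D_2 = 0.56575
D_3 = 0.62741
D_4 = 0.69580
Terminal value at year 4: TV = D_4×(1+g_2)/(r−g_2) = 0.71111/0.054 = 13.16865
P_0 = D_1/(1+r)^1 + D_2/(1+r)^2 + D_3/(1+r)^3 + D_4/(1+r)^4 + TV/(1+r)^4
    = 0.47411 + 0.48865 + 0.50363 + 0.51908 + 9.82408 = 11.80956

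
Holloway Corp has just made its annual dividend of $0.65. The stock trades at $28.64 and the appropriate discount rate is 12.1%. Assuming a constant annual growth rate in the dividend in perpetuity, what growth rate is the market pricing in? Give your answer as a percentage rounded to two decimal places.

P = D₀(1+g)/(r−g) ⇒ P(r−g) = D₀(1+g) ⇒ g(P+D₀) = P·r − D₀
g = (P·r − D₀)/(P + D₀) = ($28.64×0.121 − $0.65) / ($28.64 + $0.65) = 0.096123

9.61%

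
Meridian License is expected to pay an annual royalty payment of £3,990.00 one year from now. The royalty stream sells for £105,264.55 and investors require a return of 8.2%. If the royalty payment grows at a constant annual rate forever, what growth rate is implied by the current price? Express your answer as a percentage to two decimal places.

P = D₁/(r−g) ⇒ g = r − D₁/P = 0.082 − £3,990.00/£105,264.55 = 0.044096

4.41%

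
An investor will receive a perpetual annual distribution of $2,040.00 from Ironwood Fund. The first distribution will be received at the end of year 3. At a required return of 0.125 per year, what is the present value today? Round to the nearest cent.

$12894.81

Value at end of year 2: C / r = $2,040.00 / 0.125 = $16,320.0000
Discount to today: PV = $16,320.0000 / (1 + 0.125)^2 = $16,320.0000 / 1.265625 = $12,894.81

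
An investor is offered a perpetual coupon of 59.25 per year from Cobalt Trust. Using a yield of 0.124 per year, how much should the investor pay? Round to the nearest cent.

Level perpetuity: PV = C / r = 59.25 / 0.124 = 477.82

477.82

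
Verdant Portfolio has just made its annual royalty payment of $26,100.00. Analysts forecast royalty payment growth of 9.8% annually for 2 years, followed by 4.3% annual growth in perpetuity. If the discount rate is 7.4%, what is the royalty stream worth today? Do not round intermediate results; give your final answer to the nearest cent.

D_1 = 28657.80000
D_2 = 31466.26440
Terminal value at year 2: TV = D_2×(1+g_2)/(r−g_2) = 32819.31377/0.031 = 1058687.54094
P_0 = D_1/(1+r)^1 + D_2/(1+r)^2 + TV/(1+r)^2
    = 26683.24022 + 27279.51375 + 917823.63997 = 971786.39394

$971786.39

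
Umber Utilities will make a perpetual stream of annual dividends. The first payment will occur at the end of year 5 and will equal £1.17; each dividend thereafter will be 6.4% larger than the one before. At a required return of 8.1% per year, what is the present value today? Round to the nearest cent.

Value at end of year 4: C₁ / (r − g) = £1.17 / (0.081 − 0.064) = £68.8235
Discount to today: PV = £68.8235 / (1 + 0.081)^4 = £68.8235 / 1.365535 = £50.40

£50.40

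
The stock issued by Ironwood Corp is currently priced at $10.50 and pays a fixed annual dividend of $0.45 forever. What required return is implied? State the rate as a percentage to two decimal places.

P = C/r ⇒ r = C/P = $0.45/$10.50 = 0.042857

4.29%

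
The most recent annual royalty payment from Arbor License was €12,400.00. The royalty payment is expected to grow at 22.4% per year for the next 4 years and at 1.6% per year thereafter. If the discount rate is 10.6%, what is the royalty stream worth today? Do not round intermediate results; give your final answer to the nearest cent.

€274298.10

D_1 = 15177.60000
D_2 = 18577.38240
D_3 = 22738.71606
D_4 = 27832.18845
Terminal value at year 4: TV = D_4×(1+g_2)/(r−g_2) = 28277.50347/0.09 = 314194.48300
P_0 = D_1/(1+r)^1 + D_2/(1+r)^2 + D_3/(1+r)^3 + D_4/(1+r)^4 + TV/(1+r)^4
    = 13722.96564 + 15187.07952 + 16807.40084 + 18600.59550 + 209980.05592 = 274298.09742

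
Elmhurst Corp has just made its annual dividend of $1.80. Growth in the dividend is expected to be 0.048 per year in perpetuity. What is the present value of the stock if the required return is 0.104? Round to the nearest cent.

D₁ = D₀ × (1 + g) = $1.80 × 1.048 = $1.8864
Growing perpetuity: P = D₁ / (r − g) = $1.8864 / (0.104 − 0.048) = $33.69

$33.69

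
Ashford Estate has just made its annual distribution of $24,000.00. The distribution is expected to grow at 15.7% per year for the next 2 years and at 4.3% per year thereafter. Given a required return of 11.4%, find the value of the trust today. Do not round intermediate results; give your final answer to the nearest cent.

D_1 = 27768.00000
D_2 = 32127.57600
Terminal value at year 2: TV = D_2×(1+g_2)/(r−g_2) = 33509.06177/0.071 = 471958.61645
P_0 = D_1/(1+r)^1 + D_2/(1+r)^2 + TV/(1+r)^2
    = 24926.39138 + 25888.54114 + 380306.31561 = 431121.24814

$431121.25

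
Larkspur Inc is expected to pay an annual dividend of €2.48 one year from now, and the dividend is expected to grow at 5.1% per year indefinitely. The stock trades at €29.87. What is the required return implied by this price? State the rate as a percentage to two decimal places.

13.40%

P = D₁/(r − g) ⇒ r = D₁/P + g = €2.4800/€29.87 + 0.051 = 0.083026 + 0.051 = 0.134026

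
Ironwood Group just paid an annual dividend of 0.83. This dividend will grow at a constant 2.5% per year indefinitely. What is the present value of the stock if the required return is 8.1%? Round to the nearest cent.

D₁ = D₀ × (1 + g) = 0.83 × 1.025 = 0.8508
Growing perpetuity: P = D₁ / (r − g) = 0.8508 / (0.081 − 0.025) = 15.19

15.19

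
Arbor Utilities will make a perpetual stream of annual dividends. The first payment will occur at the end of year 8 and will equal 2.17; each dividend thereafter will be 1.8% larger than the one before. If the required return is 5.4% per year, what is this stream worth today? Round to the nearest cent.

Value at end of year 7: C₁ / (r − g) = 2.17 / (0.054 − 0.018) = 60.2778
Discount to today: PV = 60.2778 / (1 + 0.054)^7 = 60.2778 / 1.445055 = 41.71

41.71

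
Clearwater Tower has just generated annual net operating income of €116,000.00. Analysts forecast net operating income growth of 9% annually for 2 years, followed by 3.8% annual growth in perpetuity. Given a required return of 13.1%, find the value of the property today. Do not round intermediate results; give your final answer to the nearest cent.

D_1 = 126440.00000
D_2 = 137819.60000
Terminal value at year 2: TV = D_2×(1+g_2)/(r−g_2) = 143056.74480/0.093 = 1538244.56774
P_0 = D_1/(1+r)^1 + D_2/(1+r)^2 + TV/(1+r)^2
    = 111794.87179 + 107742.18413 + 1202541.79712 = 1422078.85305

€1422078.85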